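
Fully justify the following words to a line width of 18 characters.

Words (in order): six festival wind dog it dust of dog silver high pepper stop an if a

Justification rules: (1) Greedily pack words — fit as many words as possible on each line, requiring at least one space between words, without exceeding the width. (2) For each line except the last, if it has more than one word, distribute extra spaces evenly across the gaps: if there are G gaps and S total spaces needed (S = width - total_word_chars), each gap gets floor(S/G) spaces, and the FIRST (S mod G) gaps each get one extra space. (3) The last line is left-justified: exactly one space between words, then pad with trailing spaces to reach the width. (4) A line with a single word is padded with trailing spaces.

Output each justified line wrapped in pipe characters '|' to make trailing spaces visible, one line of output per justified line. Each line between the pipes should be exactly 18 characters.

Answer: |six  festival wind|
|dog it dust of dog|
|silver high pepper|
|stop an if a      |

Derivation:
Line 1: ['six', 'festival', 'wind'] (min_width=17, slack=1)
Line 2: ['dog', 'it', 'dust', 'of', 'dog'] (min_width=18, slack=0)
Line 3: ['silver', 'high', 'pepper'] (min_width=18, slack=0)
Line 4: ['stop', 'an', 'if', 'a'] (min_width=12, slack=6)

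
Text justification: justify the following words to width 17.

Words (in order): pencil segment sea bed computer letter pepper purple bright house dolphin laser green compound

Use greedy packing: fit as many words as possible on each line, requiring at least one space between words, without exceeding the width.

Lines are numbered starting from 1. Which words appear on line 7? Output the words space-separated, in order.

Line 1: ['pencil', 'segment'] (min_width=14, slack=3)
Line 2: ['sea', 'bed', 'computer'] (min_width=16, slack=1)
Line 3: ['letter', 'pepper'] (min_width=13, slack=4)
Line 4: ['purple', 'bright'] (min_width=13, slack=4)
Line 5: ['house', 'dolphin'] (min_width=13, slack=4)
Line 6: ['laser', 'green'] (min_width=11, slack=6)
Line 7: ['compound'] (min_width=8, slack=9)

Answer: compound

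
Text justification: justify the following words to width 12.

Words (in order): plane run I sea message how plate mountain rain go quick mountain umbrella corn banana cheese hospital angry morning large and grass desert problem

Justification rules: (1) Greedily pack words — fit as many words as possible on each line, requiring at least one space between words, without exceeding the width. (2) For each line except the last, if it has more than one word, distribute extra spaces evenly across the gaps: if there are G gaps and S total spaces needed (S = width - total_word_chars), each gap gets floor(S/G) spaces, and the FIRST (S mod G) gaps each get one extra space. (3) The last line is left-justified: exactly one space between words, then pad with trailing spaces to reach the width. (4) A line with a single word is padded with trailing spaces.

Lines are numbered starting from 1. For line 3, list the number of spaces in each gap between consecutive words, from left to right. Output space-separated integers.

Answer: 4

Derivation:
Line 1: ['plane', 'run', 'I'] (min_width=11, slack=1)
Line 2: ['sea', 'message'] (min_width=11, slack=1)
Line 3: ['how', 'plate'] (min_width=9, slack=3)
Line 4: ['mountain'] (min_width=8, slack=4)
Line 5: ['rain', 'go'] (min_width=7, slack=5)
Line 6: ['quick'] (min_width=5, slack=7)
Line 7: ['mountain'] (min_width=8, slack=4)
Line 8: ['umbrella'] (min_width=8, slack=4)
Line 9: ['corn', 'banana'] (min_width=11, slack=1)
Line 10: ['cheese'] (min_width=6, slack=6)
Line 11: ['hospital'] (min_width=8, slack=4)
Line 12: ['angry'] (min_width=5, slack=7)
Line 13: ['morning'] (min_width=7, slack=5)
Line 14: ['large', 'and'] (min_width=9, slack=3)
Line 15: ['grass', 'desert'] (min_width=12, slack=0)
Line 16: ['problem'] (min_width=7, slack=5)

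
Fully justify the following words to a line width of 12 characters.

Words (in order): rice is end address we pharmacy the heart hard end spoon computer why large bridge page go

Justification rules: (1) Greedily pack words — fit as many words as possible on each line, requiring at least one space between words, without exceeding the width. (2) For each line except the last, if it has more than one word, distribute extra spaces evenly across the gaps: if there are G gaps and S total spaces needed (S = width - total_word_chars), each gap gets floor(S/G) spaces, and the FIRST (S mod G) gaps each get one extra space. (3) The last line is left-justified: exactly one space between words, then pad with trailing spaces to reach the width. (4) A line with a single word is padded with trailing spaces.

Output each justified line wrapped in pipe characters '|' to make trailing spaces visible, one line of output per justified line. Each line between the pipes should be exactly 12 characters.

Line 1: ['rice', 'is', 'end'] (min_width=11, slack=1)
Line 2: ['address', 'we'] (min_width=10, slack=2)
Line 3: ['pharmacy', 'the'] (min_width=12, slack=0)
Line 4: ['heart', 'hard'] (min_width=10, slack=2)
Line 5: ['end', 'spoon'] (min_width=9, slack=3)
Line 6: ['computer', 'why'] (min_width=12, slack=0)
Line 7: ['large', 'bridge'] (min_width=12, slack=0)
Line 8: ['page', 'go'] (min_width=7, slack=5)

Answer: |rice  is end|
|address   we|
|pharmacy the|
|heart   hard|
|end    spoon|
|computer why|
|large bridge|
|page go     |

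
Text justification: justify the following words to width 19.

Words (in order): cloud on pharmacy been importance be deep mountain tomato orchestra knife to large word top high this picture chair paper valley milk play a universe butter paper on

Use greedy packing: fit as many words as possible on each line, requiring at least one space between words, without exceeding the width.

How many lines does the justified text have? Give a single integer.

Answer: 10

Derivation:
Line 1: ['cloud', 'on', 'pharmacy'] (min_width=17, slack=2)
Line 2: ['been', 'importance', 'be'] (min_width=18, slack=1)
Line 3: ['deep', 'mountain'] (min_width=13, slack=6)
Line 4: ['tomato', 'orchestra'] (min_width=16, slack=3)
Line 5: ['knife', 'to', 'large', 'word'] (min_width=19, slack=0)
Line 6: ['top', 'high', 'this'] (min_width=13, slack=6)
Line 7: ['picture', 'chair', 'paper'] (min_width=19, slack=0)
Line 8: ['valley', 'milk', 'play', 'a'] (min_width=18, slack=1)
Line 9: ['universe', 'butter'] (min_width=15, slack=4)
Line 10: ['paper', 'on'] (min_width=8, slack=11)
Total lines: 10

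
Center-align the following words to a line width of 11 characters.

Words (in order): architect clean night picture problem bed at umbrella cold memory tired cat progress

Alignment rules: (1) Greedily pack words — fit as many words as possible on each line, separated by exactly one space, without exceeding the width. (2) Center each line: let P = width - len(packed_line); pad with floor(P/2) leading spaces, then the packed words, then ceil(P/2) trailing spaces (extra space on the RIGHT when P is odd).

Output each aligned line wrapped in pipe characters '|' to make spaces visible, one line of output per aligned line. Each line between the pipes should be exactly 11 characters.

Line 1: ['architect'] (min_width=9, slack=2)
Line 2: ['clean', 'night'] (min_width=11, slack=0)
Line 3: ['picture'] (min_width=7, slack=4)
Line 4: ['problem', 'bed'] (min_width=11, slack=0)
Line 5: ['at', 'umbrella'] (min_width=11, slack=0)
Line 6: ['cold', 'memory'] (min_width=11, slack=0)
Line 7: ['tired', 'cat'] (min_width=9, slack=2)
Line 8: ['progress'] (min_width=8, slack=3)

Answer: | architect |
|clean night|
|  picture  |
|problem bed|
|at umbrella|
|cold memory|
| tired cat |
| progress  |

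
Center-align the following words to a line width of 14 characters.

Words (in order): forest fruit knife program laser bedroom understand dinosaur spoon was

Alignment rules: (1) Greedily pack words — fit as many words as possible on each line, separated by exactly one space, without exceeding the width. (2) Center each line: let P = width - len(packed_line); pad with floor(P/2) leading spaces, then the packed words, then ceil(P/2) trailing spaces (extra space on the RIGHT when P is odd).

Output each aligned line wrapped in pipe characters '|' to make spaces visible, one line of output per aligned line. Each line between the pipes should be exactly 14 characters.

Answer: | forest fruit |
|knife program |
|laser bedroom |
|  understand  |
|dinosaur spoon|
|     was      |

Derivation:
Line 1: ['forest', 'fruit'] (min_width=12, slack=2)
Line 2: ['knife', 'program'] (min_width=13, slack=1)
Line 3: ['laser', 'bedroom'] (min_width=13, slack=1)
Line 4: ['understand'] (min_width=10, slack=4)
Line 5: ['dinosaur', 'spoon'] (min_width=14, slack=0)
Line 6: ['was'] (min_width=3, slack=11)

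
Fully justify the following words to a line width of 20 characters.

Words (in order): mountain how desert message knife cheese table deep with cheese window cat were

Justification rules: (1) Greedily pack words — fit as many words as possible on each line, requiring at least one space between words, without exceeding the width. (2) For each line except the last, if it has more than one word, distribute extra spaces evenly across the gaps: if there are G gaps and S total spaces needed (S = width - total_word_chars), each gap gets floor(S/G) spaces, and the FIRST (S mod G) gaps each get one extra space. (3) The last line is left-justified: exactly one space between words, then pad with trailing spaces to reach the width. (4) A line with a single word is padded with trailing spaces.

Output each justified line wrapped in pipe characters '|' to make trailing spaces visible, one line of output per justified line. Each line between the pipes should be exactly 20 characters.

Answer: |mountain  how desert|
|message knife cheese|
|table    deep   with|
|cheese   window  cat|
|were                |

Derivation:
Line 1: ['mountain', 'how', 'desert'] (min_width=19, slack=1)
Line 2: ['message', 'knife', 'cheese'] (min_width=20, slack=0)
Line 3: ['table', 'deep', 'with'] (min_width=15, slack=5)
Line 4: ['cheese', 'window', 'cat'] (min_width=17, slack=3)
Line 5: ['were'] (min_width=4, slack=16)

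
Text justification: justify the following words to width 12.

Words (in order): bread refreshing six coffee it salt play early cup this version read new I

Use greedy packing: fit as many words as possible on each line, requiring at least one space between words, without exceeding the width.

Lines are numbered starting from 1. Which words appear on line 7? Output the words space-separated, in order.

Line 1: ['bread'] (min_width=5, slack=7)
Line 2: ['refreshing'] (min_width=10, slack=2)
Line 3: ['six', 'coffee'] (min_width=10, slack=2)
Line 4: ['it', 'salt', 'play'] (min_width=12, slack=0)
Line 5: ['early', 'cup'] (min_width=9, slack=3)
Line 6: ['this', 'version'] (min_width=12, slack=0)
Line 7: ['read', 'new', 'I'] (min_width=10, slack=2)

Answer: read new I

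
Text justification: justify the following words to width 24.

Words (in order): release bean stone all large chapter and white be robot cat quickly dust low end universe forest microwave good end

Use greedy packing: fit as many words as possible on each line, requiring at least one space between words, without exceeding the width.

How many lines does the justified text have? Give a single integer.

Answer: 6

Derivation:
Line 1: ['release', 'bean', 'stone', 'all'] (min_width=22, slack=2)
Line 2: ['large', 'chapter', 'and', 'white'] (min_width=23, slack=1)
Line 3: ['be', 'robot', 'cat', 'quickly'] (min_width=20, slack=4)
Line 4: ['dust', 'low', 'end', 'universe'] (min_width=21, slack=3)
Line 5: ['forest', 'microwave', 'good'] (min_width=21, slack=3)
Line 6: ['end'] (min_width=3, slack=21)
Total lines: 6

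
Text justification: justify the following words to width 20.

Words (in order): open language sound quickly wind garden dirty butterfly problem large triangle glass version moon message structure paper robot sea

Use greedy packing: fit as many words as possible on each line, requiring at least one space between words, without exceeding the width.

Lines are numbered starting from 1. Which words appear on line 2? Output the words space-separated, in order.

Answer: quickly wind garden

Derivation:
Line 1: ['open', 'language', 'sound'] (min_width=19, slack=1)
Line 2: ['quickly', 'wind', 'garden'] (min_width=19, slack=1)
Line 3: ['dirty', 'butterfly'] (min_width=15, slack=5)
Line 4: ['problem', 'large'] (min_width=13, slack=7)
Line 5: ['triangle', 'glass'] (min_width=14, slack=6)
Line 6: ['version', 'moon', 'message'] (min_width=20, slack=0)
Line 7: ['structure', 'paper'] (min_width=15, slack=5)
Line 8: ['robot', 'sea'] (min_width=9, slack=11)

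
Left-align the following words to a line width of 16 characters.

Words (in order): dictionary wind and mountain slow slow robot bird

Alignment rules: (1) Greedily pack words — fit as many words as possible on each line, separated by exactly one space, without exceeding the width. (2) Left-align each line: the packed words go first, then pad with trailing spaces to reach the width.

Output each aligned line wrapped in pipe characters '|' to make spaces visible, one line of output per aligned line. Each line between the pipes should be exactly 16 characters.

Line 1: ['dictionary', 'wind'] (min_width=15, slack=1)
Line 2: ['and', 'mountain'] (min_width=12, slack=4)
Line 3: ['slow', 'slow', 'robot'] (min_width=15, slack=1)
Line 4: ['bird'] (min_width=4, slack=12)

Answer: |dictionary wind |
|and mountain    |
|slow slow robot |
|bird            |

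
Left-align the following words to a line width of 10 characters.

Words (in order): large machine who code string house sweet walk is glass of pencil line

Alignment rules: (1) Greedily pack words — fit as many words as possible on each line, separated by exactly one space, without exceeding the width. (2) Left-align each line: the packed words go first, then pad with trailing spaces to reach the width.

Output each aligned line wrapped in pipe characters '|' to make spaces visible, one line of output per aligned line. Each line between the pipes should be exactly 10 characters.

Line 1: ['large'] (min_width=5, slack=5)
Line 2: ['machine'] (min_width=7, slack=3)
Line 3: ['who', 'code'] (min_width=8, slack=2)
Line 4: ['string'] (min_width=6, slack=4)
Line 5: ['house'] (min_width=5, slack=5)
Line 6: ['sweet', 'walk'] (min_width=10, slack=0)
Line 7: ['is', 'glass'] (min_width=8, slack=2)
Line 8: ['of', 'pencil'] (min_width=9, slack=1)
Line 9: ['line'] (min_width=4, slack=6)

Answer: |large     |
|machine   |
|who code  |
|string    |
|house     |
|sweet walk|
|is glass  |
|of pencil |
|line      |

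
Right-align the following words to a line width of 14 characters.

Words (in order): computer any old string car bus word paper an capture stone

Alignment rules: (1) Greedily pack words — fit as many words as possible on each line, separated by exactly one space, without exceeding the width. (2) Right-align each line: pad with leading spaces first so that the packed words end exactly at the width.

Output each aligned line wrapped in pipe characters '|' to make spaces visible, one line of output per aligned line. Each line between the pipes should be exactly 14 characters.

Answer: |  computer any|
|old string car|
|bus word paper|
|    an capture|
|         stone|

Derivation:
Line 1: ['computer', 'any'] (min_width=12, slack=2)
Line 2: ['old', 'string', 'car'] (min_width=14, slack=0)
Line 3: ['bus', 'word', 'paper'] (min_width=14, slack=0)
Line 4: ['an', 'capture'] (min_width=10, slack=4)
Line 5: ['stone'] (min_width=5, slack=9)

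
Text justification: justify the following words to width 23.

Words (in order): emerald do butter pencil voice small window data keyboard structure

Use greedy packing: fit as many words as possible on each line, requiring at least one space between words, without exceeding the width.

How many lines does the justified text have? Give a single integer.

Line 1: ['emerald', 'do', 'butter'] (min_width=17, slack=6)
Line 2: ['pencil', 'voice', 'small'] (min_width=18, slack=5)
Line 3: ['window', 'data', 'keyboard'] (min_width=20, slack=3)
Line 4: ['structure'] (min_width=9, slack=14)
Total lines: 4

Answer: 4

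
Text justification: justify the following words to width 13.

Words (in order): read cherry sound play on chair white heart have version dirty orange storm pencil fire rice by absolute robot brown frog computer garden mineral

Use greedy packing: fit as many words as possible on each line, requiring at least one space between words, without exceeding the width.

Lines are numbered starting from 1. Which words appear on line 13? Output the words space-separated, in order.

Answer: mineral

Derivation:
Line 1: ['read', 'cherry'] (min_width=11, slack=2)
Line 2: ['sound', 'play', 'on'] (min_width=13, slack=0)
Line 3: ['chair', 'white'] (min_width=11, slack=2)
Line 4: ['heart', 'have'] (min_width=10, slack=3)
Line 5: ['version', 'dirty'] (min_width=13, slack=0)
Line 6: ['orange', 'storm'] (min_width=12, slack=1)
Line 7: ['pencil', 'fire'] (min_width=11, slack=2)
Line 8: ['rice', 'by'] (min_width=7, slack=6)
Line 9: ['absolute'] (min_width=8, slack=5)
Line 10: ['robot', 'brown'] (min_width=11, slack=2)
Line 11: ['frog', 'computer'] (min_width=13, slack=0)
Line 12: ['garden'] (min_width=6, slack=7)
Line 13: ['mineral'] (min_width=7, slack=6)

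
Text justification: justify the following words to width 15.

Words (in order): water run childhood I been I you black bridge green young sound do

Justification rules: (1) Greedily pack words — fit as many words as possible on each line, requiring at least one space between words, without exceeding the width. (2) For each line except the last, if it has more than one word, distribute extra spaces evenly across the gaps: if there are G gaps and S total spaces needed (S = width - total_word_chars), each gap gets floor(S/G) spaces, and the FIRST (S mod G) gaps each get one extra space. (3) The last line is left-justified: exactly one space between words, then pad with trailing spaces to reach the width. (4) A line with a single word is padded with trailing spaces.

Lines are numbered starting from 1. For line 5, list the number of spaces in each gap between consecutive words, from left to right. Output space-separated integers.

Answer: 5

Derivation:
Line 1: ['water', 'run'] (min_width=9, slack=6)
Line 2: ['childhood', 'I'] (min_width=11, slack=4)
Line 3: ['been', 'I', 'you'] (min_width=10, slack=5)
Line 4: ['black', 'bridge'] (min_width=12, slack=3)
Line 5: ['green', 'young'] (min_width=11, slack=4)
Line 6: ['sound', 'do'] (min_width=8, slack=7)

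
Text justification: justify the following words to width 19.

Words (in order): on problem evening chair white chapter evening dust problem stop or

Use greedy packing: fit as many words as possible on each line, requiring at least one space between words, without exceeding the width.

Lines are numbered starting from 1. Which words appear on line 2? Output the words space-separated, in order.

Line 1: ['on', 'problem', 'evening'] (min_width=18, slack=1)
Line 2: ['chair', 'white', 'chapter'] (min_width=19, slack=0)
Line 3: ['evening', 'dust'] (min_width=12, slack=7)
Line 4: ['problem', 'stop', 'or'] (min_width=15, slack=4)

Answer: chair white chapter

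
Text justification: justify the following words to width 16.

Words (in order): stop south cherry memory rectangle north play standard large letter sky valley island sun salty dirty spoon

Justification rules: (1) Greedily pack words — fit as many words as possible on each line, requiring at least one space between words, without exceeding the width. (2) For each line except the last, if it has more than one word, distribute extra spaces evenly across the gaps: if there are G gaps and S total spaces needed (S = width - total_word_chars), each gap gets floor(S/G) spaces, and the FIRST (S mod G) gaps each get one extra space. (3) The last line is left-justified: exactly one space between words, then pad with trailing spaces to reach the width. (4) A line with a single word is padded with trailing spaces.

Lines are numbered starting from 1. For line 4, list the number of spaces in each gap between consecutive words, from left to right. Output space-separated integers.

Answer: 4

Derivation:
Line 1: ['stop', 'south'] (min_width=10, slack=6)
Line 2: ['cherry', 'memory'] (min_width=13, slack=3)
Line 3: ['rectangle', 'north'] (min_width=15, slack=1)
Line 4: ['play', 'standard'] (min_width=13, slack=3)
Line 5: ['large', 'letter', 'sky'] (min_width=16, slack=0)
Line 6: ['valley', 'island'] (min_width=13, slack=3)
Line 7: ['sun', 'salty', 'dirty'] (min_width=15, slack=1)
Line 8: ['spoon'] (min_width=5, slack=11)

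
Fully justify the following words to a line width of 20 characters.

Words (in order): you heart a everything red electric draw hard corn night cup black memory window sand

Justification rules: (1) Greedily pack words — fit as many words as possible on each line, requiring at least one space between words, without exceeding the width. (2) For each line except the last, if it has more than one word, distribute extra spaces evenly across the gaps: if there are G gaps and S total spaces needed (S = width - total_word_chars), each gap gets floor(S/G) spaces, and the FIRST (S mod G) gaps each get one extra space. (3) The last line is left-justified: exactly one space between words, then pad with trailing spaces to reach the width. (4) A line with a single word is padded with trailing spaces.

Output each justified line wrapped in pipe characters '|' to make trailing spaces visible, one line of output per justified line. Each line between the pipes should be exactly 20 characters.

Line 1: ['you', 'heart', 'a'] (min_width=11, slack=9)
Line 2: ['everything', 'red'] (min_width=14, slack=6)
Line 3: ['electric', 'draw', 'hard'] (min_width=18, slack=2)
Line 4: ['corn', 'night', 'cup', 'black'] (min_width=20, slack=0)
Line 5: ['memory', 'window', 'sand'] (min_width=18, slack=2)

Answer: |you      heart     a|
|everything       red|
|electric  draw  hard|
|corn night cup black|
|memory window sand  |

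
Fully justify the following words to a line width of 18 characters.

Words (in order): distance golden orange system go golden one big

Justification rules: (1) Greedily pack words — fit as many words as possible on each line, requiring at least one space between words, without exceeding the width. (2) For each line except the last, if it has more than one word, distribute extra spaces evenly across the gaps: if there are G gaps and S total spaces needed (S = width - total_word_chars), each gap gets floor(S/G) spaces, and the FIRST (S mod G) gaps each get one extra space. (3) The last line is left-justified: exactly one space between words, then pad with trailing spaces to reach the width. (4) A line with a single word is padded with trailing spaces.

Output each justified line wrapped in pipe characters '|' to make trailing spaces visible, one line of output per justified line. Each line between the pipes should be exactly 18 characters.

Line 1: ['distance', 'golden'] (min_width=15, slack=3)
Line 2: ['orange', 'system', 'go'] (min_width=16, slack=2)
Line 3: ['golden', 'one', 'big'] (min_width=14, slack=4)

Answer: |distance    golden|
|orange  system  go|
|golden one big    |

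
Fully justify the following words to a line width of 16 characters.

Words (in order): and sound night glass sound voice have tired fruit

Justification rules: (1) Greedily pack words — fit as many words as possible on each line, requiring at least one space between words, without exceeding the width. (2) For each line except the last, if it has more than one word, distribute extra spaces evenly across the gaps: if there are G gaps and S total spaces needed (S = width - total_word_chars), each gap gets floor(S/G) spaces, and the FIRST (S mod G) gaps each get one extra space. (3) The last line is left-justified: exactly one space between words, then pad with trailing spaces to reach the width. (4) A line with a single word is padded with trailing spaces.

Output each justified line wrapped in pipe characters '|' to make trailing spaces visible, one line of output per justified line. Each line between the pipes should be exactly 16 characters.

Answer: |and  sound night|
|glass      sound|
|voice have tired|
|fruit           |

Derivation:
Line 1: ['and', 'sound', 'night'] (min_width=15, slack=1)
Line 2: ['glass', 'sound'] (min_width=11, slack=5)
Line 3: ['voice', 'have', 'tired'] (min_width=16, slack=0)
Line 4: ['fruit'] (min_width=5, slack=11)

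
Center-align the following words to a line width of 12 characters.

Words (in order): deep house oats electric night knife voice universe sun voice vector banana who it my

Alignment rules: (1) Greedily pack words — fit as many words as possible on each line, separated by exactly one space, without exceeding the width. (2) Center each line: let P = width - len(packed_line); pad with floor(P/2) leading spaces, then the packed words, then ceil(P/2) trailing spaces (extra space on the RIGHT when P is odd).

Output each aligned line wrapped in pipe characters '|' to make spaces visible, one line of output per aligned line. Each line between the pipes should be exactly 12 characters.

Line 1: ['deep', 'house'] (min_width=10, slack=2)
Line 2: ['oats'] (min_width=4, slack=8)
Line 3: ['electric'] (min_width=8, slack=4)
Line 4: ['night', 'knife'] (min_width=11, slack=1)
Line 5: ['voice'] (min_width=5, slack=7)
Line 6: ['universe', 'sun'] (min_width=12, slack=0)
Line 7: ['voice', 'vector'] (min_width=12, slack=0)
Line 8: ['banana', 'who'] (min_width=10, slack=2)
Line 9: ['it', 'my'] (min_width=5, slack=7)

Answer: | deep house |
|    oats    |
|  electric  |
|night knife |
|   voice    |
|universe sun|
|voice vector|
| banana who |
|   it my    |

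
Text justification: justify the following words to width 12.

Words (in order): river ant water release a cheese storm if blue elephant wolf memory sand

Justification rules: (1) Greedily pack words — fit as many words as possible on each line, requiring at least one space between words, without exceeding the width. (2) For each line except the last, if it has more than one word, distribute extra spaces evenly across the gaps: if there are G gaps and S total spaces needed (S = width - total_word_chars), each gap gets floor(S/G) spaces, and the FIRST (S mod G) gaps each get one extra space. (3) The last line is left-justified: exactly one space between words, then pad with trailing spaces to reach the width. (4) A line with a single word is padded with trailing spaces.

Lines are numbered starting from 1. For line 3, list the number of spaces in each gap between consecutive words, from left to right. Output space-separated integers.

Line 1: ['river', 'ant'] (min_width=9, slack=3)
Line 2: ['water'] (min_width=5, slack=7)
Line 3: ['release', 'a'] (min_width=9, slack=3)
Line 4: ['cheese', 'storm'] (min_width=12, slack=0)
Line 5: ['if', 'blue'] (min_width=7, slack=5)
Line 6: ['elephant'] (min_width=8, slack=4)
Line 7: ['wolf', 'memory'] (min_width=11, slack=1)
Line 8: ['sand'] (min_width=4, slack=8)

Answer: 4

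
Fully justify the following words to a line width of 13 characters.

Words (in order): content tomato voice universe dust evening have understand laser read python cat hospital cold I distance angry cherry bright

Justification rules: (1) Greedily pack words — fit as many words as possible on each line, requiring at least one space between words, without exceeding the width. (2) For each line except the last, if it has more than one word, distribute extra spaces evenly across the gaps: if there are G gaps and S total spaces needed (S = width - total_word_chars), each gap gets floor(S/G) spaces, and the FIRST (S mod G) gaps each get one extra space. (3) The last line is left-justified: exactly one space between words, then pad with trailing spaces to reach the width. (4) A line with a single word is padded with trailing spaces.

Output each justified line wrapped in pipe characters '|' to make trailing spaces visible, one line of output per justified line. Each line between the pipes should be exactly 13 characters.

Line 1: ['content'] (min_width=7, slack=6)
Line 2: ['tomato', 'voice'] (min_width=12, slack=1)
Line 3: ['universe', 'dust'] (min_width=13, slack=0)
Line 4: ['evening', 'have'] (min_width=12, slack=1)
Line 5: ['understand'] (min_width=10, slack=3)
Line 6: ['laser', 'read'] (min_width=10, slack=3)
Line 7: ['python', 'cat'] (min_width=10, slack=3)
Line 8: ['hospital', 'cold'] (min_width=13, slack=0)
Line 9: ['I', 'distance'] (min_width=10, slack=3)
Line 10: ['angry', 'cherry'] (min_width=12, slack=1)
Line 11: ['bright'] (min_width=6, slack=7)

Answer: |content      |
|tomato  voice|
|universe dust|
|evening  have|
|understand   |
|laser    read|
|python    cat|
|hospital cold|
|I    distance|
|angry  cherry|
|bright       |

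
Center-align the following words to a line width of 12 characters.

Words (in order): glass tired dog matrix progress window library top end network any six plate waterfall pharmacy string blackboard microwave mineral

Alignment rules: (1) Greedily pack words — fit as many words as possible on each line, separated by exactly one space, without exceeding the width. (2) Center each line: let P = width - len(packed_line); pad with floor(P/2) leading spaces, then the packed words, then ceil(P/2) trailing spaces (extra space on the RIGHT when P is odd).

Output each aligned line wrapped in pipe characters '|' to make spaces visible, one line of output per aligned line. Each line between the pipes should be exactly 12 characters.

Answer: |glass tired |
| dog matrix |
|  progress  |
|   window   |
|library top |
|end network |
|  any six   |
|   plate    |
| waterfall  |
|  pharmacy  |
|   string   |
| blackboard |
| microwave  |
|  mineral   |

Derivation:
Line 1: ['glass', 'tired'] (min_width=11, slack=1)
Line 2: ['dog', 'matrix'] (min_width=10, slack=2)
Line 3: ['progress'] (min_width=8, slack=4)
Line 4: ['window'] (min_width=6, slack=6)
Line 5: ['library', 'top'] (min_width=11, slack=1)
Line 6: ['end', 'network'] (min_width=11, slack=1)
Line 7: ['any', 'six'] (min_width=7, slack=5)
Line 8: ['plate'] (min_width=5, slack=7)
Line 9: ['waterfall'] (min_width=9, slack=3)
Line 10: ['pharmacy'] (min_width=8, slack=4)
Line 11: ['string'] (min_width=6, slack=6)
Line 12: ['blackboard'] (min_width=10, slack=2)
Line 13: ['microwave'] (min_width=9, slack=3)
Line 14: ['mineral'] (min_width=7, slack=5)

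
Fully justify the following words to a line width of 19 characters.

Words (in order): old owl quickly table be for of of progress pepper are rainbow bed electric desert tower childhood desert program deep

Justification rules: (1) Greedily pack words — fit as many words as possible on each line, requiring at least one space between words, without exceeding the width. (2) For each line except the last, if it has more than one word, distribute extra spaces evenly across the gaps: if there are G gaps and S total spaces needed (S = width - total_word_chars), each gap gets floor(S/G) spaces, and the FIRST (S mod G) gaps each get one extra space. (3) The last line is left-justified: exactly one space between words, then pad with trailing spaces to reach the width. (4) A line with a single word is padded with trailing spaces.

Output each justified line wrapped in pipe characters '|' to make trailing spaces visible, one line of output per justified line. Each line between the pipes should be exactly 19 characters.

Answer: |old   owl   quickly|
|table  be for of of|
|progress pepper are|
|rainbow         bed|
|electric     desert|
|tower     childhood|
|desert program deep|

Derivation:
Line 1: ['old', 'owl', 'quickly'] (min_width=15, slack=4)
Line 2: ['table', 'be', 'for', 'of', 'of'] (min_width=18, slack=1)
Line 3: ['progress', 'pepper', 'are'] (min_width=19, slack=0)
Line 4: ['rainbow', 'bed'] (min_width=11, slack=8)
Line 5: ['electric', 'desert'] (min_width=15, slack=4)
Line 6: ['tower', 'childhood'] (min_width=15, slack=4)
Line 7: ['desert', 'program', 'deep'] (min_width=19, slack=0)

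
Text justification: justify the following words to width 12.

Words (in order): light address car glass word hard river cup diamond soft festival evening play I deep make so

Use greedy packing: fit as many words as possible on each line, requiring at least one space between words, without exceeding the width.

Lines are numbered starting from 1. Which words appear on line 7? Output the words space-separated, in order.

Answer: festival

Derivation:
Line 1: ['light'] (min_width=5, slack=7)
Line 2: ['address', 'car'] (min_width=11, slack=1)
Line 3: ['glass', 'word'] (min_width=10, slack=2)
Line 4: ['hard', 'river'] (min_width=10, slack=2)
Line 5: ['cup', 'diamond'] (min_width=11, slack=1)
Line 6: ['soft'] (min_width=4, slack=8)
Line 7: ['festival'] (min_width=8, slack=4)
Line 8: ['evening', 'play'] (min_width=12, slack=0)
Line 9: ['I', 'deep', 'make'] (min_width=11, slack=1)
Line 10: ['so'] (min_width=2, slack=10)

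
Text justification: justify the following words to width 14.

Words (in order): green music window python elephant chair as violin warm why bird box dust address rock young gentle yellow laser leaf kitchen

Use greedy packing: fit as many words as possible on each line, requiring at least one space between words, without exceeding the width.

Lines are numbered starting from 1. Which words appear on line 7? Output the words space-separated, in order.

Answer: rock young

Derivation:
Line 1: ['green', 'music'] (min_width=11, slack=3)
Line 2: ['window', 'python'] (min_width=13, slack=1)
Line 3: ['elephant', 'chair'] (min_width=14, slack=0)
Line 4: ['as', 'violin', 'warm'] (min_width=14, slack=0)
Line 5: ['why', 'bird', 'box'] (min_width=12, slack=2)
Line 6: ['dust', 'address'] (min_width=12, slack=2)
Line 7: ['rock', 'young'] (min_width=10, slack=4)
Line 8: ['gentle', 'yellow'] (min_width=13, slack=1)
Line 9: ['laser', 'leaf'] (min_width=10, slack=4)
Line 10: ['kitchen'] (min_width=7, slack=7)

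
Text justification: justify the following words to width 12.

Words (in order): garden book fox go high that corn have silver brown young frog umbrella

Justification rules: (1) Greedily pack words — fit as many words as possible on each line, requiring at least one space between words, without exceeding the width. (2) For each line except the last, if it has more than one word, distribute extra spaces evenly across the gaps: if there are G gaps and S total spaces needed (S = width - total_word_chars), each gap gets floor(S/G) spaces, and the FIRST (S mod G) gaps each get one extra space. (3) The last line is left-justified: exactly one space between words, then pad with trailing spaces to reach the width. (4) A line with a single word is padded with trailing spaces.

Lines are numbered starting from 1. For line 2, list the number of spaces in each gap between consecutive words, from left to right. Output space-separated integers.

Answer: 2 1

Derivation:
Line 1: ['garden', 'book'] (min_width=11, slack=1)
Line 2: ['fox', 'go', 'high'] (min_width=11, slack=1)
Line 3: ['that', 'corn'] (min_width=9, slack=3)
Line 4: ['have', 'silver'] (min_width=11, slack=1)
Line 5: ['brown', 'young'] (min_width=11, slack=1)
Line 6: ['frog'] (min_width=4, slack=8)
Line 7: ['umbrella'] (min_width=8, slack=4)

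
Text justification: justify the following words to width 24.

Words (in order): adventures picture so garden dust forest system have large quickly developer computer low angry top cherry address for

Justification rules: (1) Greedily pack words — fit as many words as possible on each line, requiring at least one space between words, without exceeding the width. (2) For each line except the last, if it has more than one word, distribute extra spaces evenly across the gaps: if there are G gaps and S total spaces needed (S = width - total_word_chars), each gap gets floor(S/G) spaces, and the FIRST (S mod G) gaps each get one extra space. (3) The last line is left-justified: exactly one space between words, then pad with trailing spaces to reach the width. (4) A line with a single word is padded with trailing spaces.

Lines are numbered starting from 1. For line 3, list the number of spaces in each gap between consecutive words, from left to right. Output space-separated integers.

Answer: 5 4

Derivation:
Line 1: ['adventures', 'picture', 'so'] (min_width=21, slack=3)
Line 2: ['garden', 'dust', 'forest'] (min_width=18, slack=6)
Line 3: ['system', 'have', 'large'] (min_width=17, slack=7)
Line 4: ['quickly', 'developer'] (min_width=17, slack=7)
Line 5: ['computer', 'low', 'angry', 'top'] (min_width=22, slack=2)
Line 6: ['cherry', 'address', 'for'] (min_width=18, slack=6)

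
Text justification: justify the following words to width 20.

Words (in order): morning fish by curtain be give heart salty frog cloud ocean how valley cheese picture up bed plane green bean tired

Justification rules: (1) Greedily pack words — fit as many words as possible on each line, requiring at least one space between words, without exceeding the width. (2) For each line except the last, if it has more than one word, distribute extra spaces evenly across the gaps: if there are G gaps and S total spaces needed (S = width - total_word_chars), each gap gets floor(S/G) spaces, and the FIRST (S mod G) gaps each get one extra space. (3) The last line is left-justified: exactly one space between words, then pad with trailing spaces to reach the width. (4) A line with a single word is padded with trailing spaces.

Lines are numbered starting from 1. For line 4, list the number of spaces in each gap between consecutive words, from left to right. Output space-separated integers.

Answer: 4 3

Derivation:
Line 1: ['morning', 'fish', 'by'] (min_width=15, slack=5)
Line 2: ['curtain', 'be', 'give'] (min_width=15, slack=5)
Line 3: ['heart', 'salty', 'frog'] (min_width=16, slack=4)
Line 4: ['cloud', 'ocean', 'how'] (min_width=15, slack=5)
Line 5: ['valley', 'cheese'] (min_width=13, slack=7)
Line 6: ['picture', 'up', 'bed', 'plane'] (min_width=20, slack=0)
Line 7: ['green', 'bean', 'tired'] (min_width=16, slack=4)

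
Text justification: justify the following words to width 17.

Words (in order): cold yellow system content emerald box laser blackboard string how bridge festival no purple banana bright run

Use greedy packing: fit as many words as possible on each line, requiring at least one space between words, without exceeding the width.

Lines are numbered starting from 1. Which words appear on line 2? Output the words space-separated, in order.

Line 1: ['cold', 'yellow'] (min_width=11, slack=6)
Line 2: ['system', 'content'] (min_width=14, slack=3)
Line 3: ['emerald', 'box', 'laser'] (min_width=17, slack=0)
Line 4: ['blackboard', 'string'] (min_width=17, slack=0)
Line 5: ['how', 'bridge'] (min_width=10, slack=7)
Line 6: ['festival', 'no'] (min_width=11, slack=6)
Line 7: ['purple', 'banana'] (min_width=13, slack=4)
Line 8: ['bright', 'run'] (min_width=10, slack=7)

Answer: system content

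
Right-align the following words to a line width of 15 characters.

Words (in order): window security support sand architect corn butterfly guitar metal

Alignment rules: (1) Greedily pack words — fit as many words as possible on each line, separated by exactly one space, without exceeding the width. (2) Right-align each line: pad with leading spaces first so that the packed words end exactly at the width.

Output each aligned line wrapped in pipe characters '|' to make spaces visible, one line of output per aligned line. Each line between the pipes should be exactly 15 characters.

Line 1: ['window', 'security'] (min_width=15, slack=0)
Line 2: ['support', 'sand'] (min_width=12, slack=3)
Line 3: ['architect', 'corn'] (min_width=14, slack=1)
Line 4: ['butterfly'] (min_width=9, slack=6)
Line 5: ['guitar', 'metal'] (min_width=12, slack=3)

Answer: |window security|
|   support sand|
| architect corn|
|      butterfly|
|   guitar metal|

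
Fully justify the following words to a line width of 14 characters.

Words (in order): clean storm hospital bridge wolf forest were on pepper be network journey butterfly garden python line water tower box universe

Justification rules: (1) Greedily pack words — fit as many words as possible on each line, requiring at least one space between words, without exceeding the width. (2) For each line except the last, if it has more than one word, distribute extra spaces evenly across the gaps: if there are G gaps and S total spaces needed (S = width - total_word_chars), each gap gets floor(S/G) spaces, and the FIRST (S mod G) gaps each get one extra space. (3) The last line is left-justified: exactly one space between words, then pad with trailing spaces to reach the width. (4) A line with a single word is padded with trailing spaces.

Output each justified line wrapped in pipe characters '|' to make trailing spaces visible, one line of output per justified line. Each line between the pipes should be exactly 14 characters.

Answer: |clean    storm|
|hospital      |
|bridge    wolf|
|forest were on|
|pepper      be|
|network       |
|journey       |
|butterfly     |
|garden  python|
|line     water|
|tower      box|
|universe      |

Derivation:
Line 1: ['clean', 'storm'] (min_width=11, slack=3)
Line 2: ['hospital'] (min_width=8, slack=6)
Line 3: ['bridge', 'wolf'] (min_width=11, slack=3)
Line 4: ['forest', 'were', 'on'] (min_width=14, slack=0)
Line 5: ['pepper', 'be'] (min_width=9, slack=5)
Line 6: ['network'] (min_width=7, slack=7)
Line 7: ['journey'] (min_width=7, slack=7)
Line 8: ['butterfly'] (min_width=9, slack=5)
Line 9: ['garden', 'python'] (min_width=13, slack=1)
Line 10: ['line', 'water'] (min_width=10, slack=4)
Line 11: ['tower', 'box'] (min_width=9, slack=5)
Line 12: ['universe'] (min_width=8, slack=6)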